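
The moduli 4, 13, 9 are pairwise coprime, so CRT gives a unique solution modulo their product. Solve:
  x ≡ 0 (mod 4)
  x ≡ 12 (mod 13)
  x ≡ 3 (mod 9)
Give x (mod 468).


Moduli 4, 13, 9 are pairwise coprime; by CRT there is a unique solution modulo M = 4 · 13 · 9 = 468.
Solve pairwise, accumulating the modulus:
  Start with x ≡ 0 (mod 4).
  Combine with x ≡ 12 (mod 13): since gcd(4, 13) = 1, we get a unique residue mod 52.
    Write x = 0 + 4·t and substitute into x ≡ 12 (mod 13): 4·t ≡ 12 − 0 = 12 (mod 13).
    The inverse of 4 mod 13 is 10 (since 4·10 = 40 = 3·13 + 1), so t ≡ 10·12 = 120 ≡ 3 (mod 13).
    Then x = 0 + 4·3 = 12, valid modulo lcm(4, 13) = 52: x ≡ 12 (mod 52).
  Combine with x ≡ 3 (mod 9): since gcd(52, 9) = 1, we get a unique residue mod 468.
    Write x = 12 + 52·t and substitute into x ≡ 3 (mod 9): 52·t ≡ 3 − 12 = -9 (mod 9).
    Reduce coefficients mod 9: 7·t ≡ 0 (mod 9).
    The inverse of 7 mod 9 is 4 (since 7·4 = 28 = 3·9 + 1), so t ≡ 4·0 = 0 ≡ 0 (mod 9).
    Then x = 12 + 52·0 = 12, valid modulo lcm(52, 9) = 468: x ≡ 12 (mod 468).
Verify: 12 mod 4 = 0 ✓, 12 mod 13 = 12 ✓, 12 mod 9 = 3 ✓.

x ≡ 12 (mod 468).


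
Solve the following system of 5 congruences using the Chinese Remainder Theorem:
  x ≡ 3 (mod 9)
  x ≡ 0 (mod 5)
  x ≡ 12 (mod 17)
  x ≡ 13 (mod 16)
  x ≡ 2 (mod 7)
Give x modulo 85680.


Product of moduli M = 9 · 5 · 17 · 16 · 7 = 85680.
Merge one congruence at a time:
  Start: x ≡ 3 (mod 9).
  Combine with x ≡ 0 (mod 5); new modulus lcm = 45.
    Write x = 3 + 9·t and substitute into x ≡ 0 (mod 5): 9·t ≡ 0 − 3 = -3 (mod 5).
    Reduce coefficients mod 5: 4·t ≡ 2 (mod 5).
    The inverse of 4 mod 5 is 4 (since 4·4 = 16 = 3·5 + 1), so t ≡ 4·2 = 8 ≡ 3 (mod 5).
    Then x = 3 + 9·3 = 30, valid modulo lcm(9, 5) = 45: x ≡ 30 (mod 45).
  Combine with x ≡ 12 (mod 17); new modulus lcm = 765.
    Write x = 30 + 45·t and substitute into x ≡ 12 (mod 17): 45·t ≡ 12 − 30 = -18 (mod 17).
    Reduce coefficients mod 17: 11·t ≡ 16 (mod 17).
    The inverse of 11 mod 17 is 14 (since 11·14 = 154 = 9·17 + 1), so t ≡ 14·16 = 224 ≡ 3 (mod 17).
    Then x = 30 + 45·3 = 165, valid modulo lcm(45, 17) = 765: x ≡ 165 (mod 765).
  Combine with x ≡ 13 (mod 16); new modulus lcm = 12240.
    Write x = 165 + 765·t and substitute into x ≡ 13 (mod 16): 765·t ≡ 13 − 165 = -152 (mod 16).
    Reduce coefficients mod 16: 13·t ≡ 8 (mod 16).
    The inverse of 13 mod 16 is 5 (since 13·5 = 65 = 4·16 + 1), so t ≡ 5·8 = 40 ≡ 8 (mod 16).
    Then x = 165 + 765·8 = 6285, valid modulo lcm(765, 16) = 12240: x ≡ 6285 (mod 12240).
  Combine with x ≡ 2 (mod 7); new modulus lcm = 85680.
    Write x = 6285 + 12240·t and substitute into x ≡ 2 (mod 7): 12240·t ≡ 2 − 6285 = -6283 (mod 7).
    Reduce coefficients mod 7: 4·t ≡ 3 (mod 7).
    The inverse of 4 mod 7 is 2 (since 4·2 = 8 = 1·7 + 1), so t ≡ 2·3 = 6 ≡ 6 (mod 7).
    Then x = 6285 + 12240·6 = 79725, valid modulo lcm(12240, 7) = 85680: x ≡ 79725 (mod 85680).
Verify against each original: 79725 mod 9 = 3, 79725 mod 5 = 0, 79725 mod 17 = 12, 79725 mod 16 = 13, 79725 mod 7 = 2.

x ≡ 79725 (mod 85680).


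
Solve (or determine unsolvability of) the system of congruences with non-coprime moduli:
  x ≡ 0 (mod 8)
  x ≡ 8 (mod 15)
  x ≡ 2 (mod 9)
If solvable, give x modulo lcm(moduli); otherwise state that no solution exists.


Moduli 8, 15, 9 are not pairwise coprime, so CRT works modulo lcm(m_i) when all pairwise compatibility conditions hold.
Pairwise compatibility: gcd(m_i, m_j) must divide a_i - a_j for every pair.
Merge one congruence at a time:
  Start: x ≡ 0 (mod 8).
  Combine with x ≡ 8 (mod 15): gcd(8, 15) = 1; 8 - 0 = 8, which IS divisible by 1, so compatible.
    Write x = 0 + 8·t and substitute into x ≡ 8 (mod 15): 8·t ≡ 8 − 0 = 8 (mod 15).
    The inverse of 8 mod 15 is 2 (since 8·2 = 16 = 1·15 + 1), so t ≡ 2·8 = 16 ≡ 1 (mod 15).
    Then x = 0 + 8·1 = 8, valid modulo lcm(8, 15) = 120: x ≡ 8 (mod 120).
  Combine with x ≡ 2 (mod 9): gcd(120, 9) = 3; 2 - 8 = -6, which IS divisible by 3, so compatible.
    Write x = 8 + 120·t and substitute into x ≡ 2 (mod 9): 120·t ≡ 2 − 8 = -6 (mod 9).
    Divide the congruence (and modulus) by g = 3: 40·t ≡ -2 (mod 3).
    Reduce coefficients mod 3: 1·t ≡ 1 (mod 3).
    So t ≡ 1 (mod 3).
    Then x = 8 + 120·1 = 128, valid modulo lcm(120, 9) = 360: x ≡ 128 (mod 360).
Verify: 128 mod 8 = 0, 128 mod 15 = 8, 128 mod 9 = 2.

x ≡ 128 (mod 360).


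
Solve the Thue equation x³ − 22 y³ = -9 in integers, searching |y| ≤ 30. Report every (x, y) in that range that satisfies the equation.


The equation is x³ - 22y³ = -9. For fixed y, x³ = 22·y³ − 9, so a solution requires the RHS to be a perfect cube.
Strategy: iterate y from -30 to 30, compute RHS = 22·y³ − 9, and check whether it is a (positive or negative) perfect cube.
Check small values of y:
  y = 0: RHS = -9 is not a perfect cube.
  y = 1: RHS = 13 is not a perfect cube.
  y = -1: RHS = -31 is not a perfect cube.
  y = 2: RHS = 167 is not a perfect cube.
  y = -2: RHS = -185 is not a perfect cube.
  y = 3: RHS = 585 is not a perfect cube.
  y = -3: RHS = -603 is not a perfect cube.
Continuing the search up to |y| = 30 finds no solutions either.
No (x, y) in the scanned range satisfies the equation.

No integer solutions with |y| ≤ 30.


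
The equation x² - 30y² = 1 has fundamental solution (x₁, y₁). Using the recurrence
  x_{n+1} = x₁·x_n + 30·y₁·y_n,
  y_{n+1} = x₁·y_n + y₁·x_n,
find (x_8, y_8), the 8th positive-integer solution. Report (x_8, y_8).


Step 1: Find the fundamental solution (x₁, y₁) of x² - 30y² = 1.
  Expand √30 as a continued fraction. a₀ = ⌊√30⌋ = 5; iterate m_{k+1} = d_k·a_k − m_k, d_{k+1} = (30 − m_{k+1}²)/d_k, a_{k+1} = ⌊(a₀ + m_{k+1})/d_{k+1}⌋ (starting m₀ = 0, d₀ = 1), with convergents p_k = a_k·p_{k-1} + p_{k-2}, q_k = a_k·q_{k-1} + q_{k-2} (p₋₁ = 1, q₋₁ = 0):
  k = 0: a₀ = 5; p₀/q₀ = 5/1; p₀² − 30·q₀² = 25 − 30 = -5.
  k = 1: m = 5, d = 5, a = ⌊(5 + 5)/5⌋ = 2; p/q = (2·5 + 1)/(2·1 + 0) = 11/2; p² − 30·q² = 121 − 120 = 1.
  The first convergent with p² − 30·q² = 1 gives the fundamental solution (x₁, y₁) = (11, 2).
Step 2: Apply the recurrence (x_{n+1}, y_{n+1}) = (x₁x_n + 30y₁y_n, x₁y_n + y₁x_n) repeatedly.
  From (x_1, y_1) = (11, 2): x_2 = 11·11 + 30·2·2 = 241; y_2 = 11·2 + 2·11 = 44.
  From (x_2, y_2) = (241, 44): x_3 = 11·241 + 30·2·44 = 5291; y_3 = 11·44 + 2·241 = 966.
  From (x_3, y_3) = (5291, 966): x_4 = 11·5291 + 30·2·966 = 116161; y_4 = 11·966 + 2·5291 = 21208.
  From (x_4, y_4) = (116161, 21208): x_5 = 11·116161 + 30·2·21208 = 2550251; y_5 = 11·21208 + 2·116161 = 465610.
  From (x_5, y_5) = (2550251, 465610): x_6 = 11·2550251 + 30·2·465610 = 55989361; y_6 = 11·465610 + 2·2550251 = 10222212.
  From (x_6, y_6) = (55989361, 10222212): x_7 = 11·55989361 + 30·2·10222212 = 1229215691; y_7 = 11·10222212 + 2·55989361 = 224423054.
  From (x_7, y_7) = (1229215691, 224423054): x_8 = 11·1229215691 + 30·2·224423054 = 26986755841; y_8 = 11·224423054 + 2·1229215691 = 4927084976.
Step 3: Verify x_8² - 30·y_8² = 728284990821747617281 - 728284990821747617280 = 1 (should be 1). ✓

(x_1, y_1) = (11, 2); (x_8, y_8) = (26986755841, 4927084976).


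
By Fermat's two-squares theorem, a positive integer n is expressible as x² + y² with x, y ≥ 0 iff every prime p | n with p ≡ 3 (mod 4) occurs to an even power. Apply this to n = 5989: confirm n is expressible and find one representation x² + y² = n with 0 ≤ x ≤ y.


Step 1: Factor n = 5989 = 53 · 113.
Step 2: Check the mod-4 condition on each prime factor: 53 ≡ 1 (mod 4), exponent 1; 113 ≡ 1 (mod 4), exponent 1.
All primes ≡ 3 (mod 4) appear to even exponent (or don't appear), so by the two-squares theorem n IS expressible as a sum of two squares.
Step 3: Build a representation. Here n = 53 · 113 is a product of primes ≡ 1 (mod 4). Each prime p ≡ 1 (mod 4) is itself a sum of two squares; find a² by testing p − a² for a perfect square:
  53: 53 − 1² = 52, 53 − 2² = 49 = 7² ⇒ 53 = 2² + 7².
  113: 113 − 1² = 112, 113 − 2² = 109, 113 − 3² = 104, 113 − 4² = 97, 113 − 5² = 88, 113 − 6² = 77, 113 − 7² = 64 = 8² ⇒ 113 = 7² + 8².
  Combine using the Brahmagupta–Fibonacci identity (a² + b²)(c² + d²) = (ac − bd)² + (ad + bc)² = (ac + bd)² + (ad − bc)²:
  53 · 113 = 5989: from (2² + 7²)(7² + 8²), take (2·7 − 7·8, 2·8 + 7·7) = (14 − 56, 16 + 49) = (-42, 65); dropping signs (only squares matter) gives (42, 65); check 42² + 65² = 1764 + 4225 = 5989 ✓.
Step 4: Order so x ≤ y and verify: 42² + 65² = 1764 + 4225 = 5989 = n. ✓

n = 5989 = 42² + 65² (one valid representation with x ≤ y).


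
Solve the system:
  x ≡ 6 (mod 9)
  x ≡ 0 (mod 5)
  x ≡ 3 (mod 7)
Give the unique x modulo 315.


Moduli 9, 5, 7 are pairwise coprime; by CRT there is a unique solution modulo M = 9 · 5 · 7 = 315.
Solve pairwise, accumulating the modulus:
  Start with x ≡ 6 (mod 9).
  Combine with x ≡ 0 (mod 5): since gcd(9, 5) = 1, we get a unique residue mod 45.
    Write x = 6 + 9·t and substitute into x ≡ 0 (mod 5): 9·t ≡ 0 − 6 = -6 (mod 5).
    Reduce coefficients mod 5: 4·t ≡ 4 (mod 5).
    The inverse of 4 mod 5 is 4 (since 4·4 = 16 = 3·5 + 1), so t ≡ 4·4 = 16 ≡ 1 (mod 5).
    Then x = 6 + 9·1 = 15, valid modulo lcm(9, 5) = 45: x ≡ 15 (mod 45).
  Combine with x ≡ 3 (mod 7): since gcd(45, 7) = 1, we get a unique residue mod 315.
    Write x = 15 + 45·t and substitute into x ≡ 3 (mod 7): 45·t ≡ 3 − 15 = -12 (mod 7).
    Reduce coefficients mod 7: 3·t ≡ 2 (mod 7).
    The inverse of 3 mod 7 is 5 (since 3·5 = 15 = 2·7 + 1), so t ≡ 5·2 = 10 ≡ 3 (mod 7).
    Then x = 15 + 45·3 = 150, valid modulo lcm(45, 7) = 315: x ≡ 150 (mod 315).
Verify: 150 mod 9 = 6 ✓, 150 mod 5 = 0 ✓, 150 mod 7 = 3 ✓.

x ≡ 150 (mod 315).


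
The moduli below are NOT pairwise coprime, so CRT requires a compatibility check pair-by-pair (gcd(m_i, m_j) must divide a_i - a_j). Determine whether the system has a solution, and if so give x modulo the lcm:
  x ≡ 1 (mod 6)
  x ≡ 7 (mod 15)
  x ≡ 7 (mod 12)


Moduli 6, 15, 12 are not pairwise coprime, so CRT works modulo lcm(m_i) when all pairwise compatibility conditions hold.
Pairwise compatibility: gcd(m_i, m_j) must divide a_i - a_j for every pair.
Merge one congruence at a time:
  Start: x ≡ 1 (mod 6).
  Combine with x ≡ 7 (mod 15): gcd(6, 15) = 3; 7 - 1 = 6, which IS divisible by 3, so compatible.
    Write x = 1 + 6·t and substitute into x ≡ 7 (mod 15): 6·t ≡ 7 − 1 = 6 (mod 15).
    Divide the congruence (and modulus) by g = 3: 2·t ≡ 2 (mod 5).
    The inverse of 2 mod 5 is 3 (since 2·3 = 6 = 1·5 + 1), so t ≡ 3·2 = 6 ≡ 1 (mod 5).
    Then x = 1 + 6·1 = 7, valid modulo lcm(6, 15) = 30: x ≡ 7 (mod 30).
  Combine with x ≡ 7 (mod 12): gcd(30, 12) = 6; 7 - 7 = 0, which IS divisible by 6, so compatible.
    Write x = 7 + 30·t and substitute into x ≡ 7 (mod 12): 30·t ≡ 7 − 7 = 0 (mod 12).
    Divide the congruence (and modulus) by g = 6: 5·t ≡ 0 (mod 2).
    Reduce coefficients mod 2: 1·t ≡ 0 (mod 2).
    So t ≡ 0 (mod 2).
    Then x = 7 + 30·0 = 7, valid modulo lcm(30, 12) = 60: x ≡ 7 (mod 60).
Verify: 7 mod 6 = 1, 7 mod 15 = 7, 7 mod 12 = 7.

x ≡ 7 (mod 60).


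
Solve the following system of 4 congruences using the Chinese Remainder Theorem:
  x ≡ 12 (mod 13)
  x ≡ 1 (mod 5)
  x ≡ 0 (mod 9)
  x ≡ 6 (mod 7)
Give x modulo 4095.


Product of moduli M = 13 · 5 · 9 · 7 = 4095.
Merge one congruence at a time:
  Start: x ≡ 12 (mod 13).
  Combine with x ≡ 1 (mod 5); new modulus lcm = 65.
    Write x = 12 + 13·t and substitute into x ≡ 1 (mod 5): 13·t ≡ 1 − 12 = -11 (mod 5).
    Reduce coefficients mod 5: 3·t ≡ 4 (mod 5).
    The inverse of 3 mod 5 is 2 (since 3·2 = 6 = 1·5 + 1), so t ≡ 2·4 = 8 ≡ 3 (mod 5).
    Then x = 12 + 13·3 = 51, valid modulo lcm(13, 5) = 65: x ≡ 51 (mod 65).
  Combine with x ≡ 0 (mod 9); new modulus lcm = 585.
    Write x = 51 + 65·t and substitute into x ≡ 0 (mod 9): 65·t ≡ 0 − 51 = -51 (mod 9).
    Reduce coefficients mod 9: 2·t ≡ 3 (mod 9).
    The inverse of 2 mod 9 is 5 (since 2·5 = 10 = 1·9 + 1), so t ≡ 5·3 = 15 ≡ 6 (mod 9).
    Then x = 51 + 65·6 = 441, valid modulo lcm(65, 9) = 585: x ≡ 441 (mod 585).
  Combine with x ≡ 6 (mod 7); new modulus lcm = 4095.
    Write x = 441 + 585·t and substitute into x ≡ 6 (mod 7): 585·t ≡ 6 − 441 = -435 (mod 7).
    Reduce coefficients mod 7: 4·t ≡ 6 (mod 7).
    The inverse of 4 mod 7 is 2 (since 4·2 = 8 = 1·7 + 1), so t ≡ 2·6 = 12 ≡ 5 (mod 7).
    Then x = 441 + 585·5 = 3366, valid modulo lcm(585, 7) = 4095: x ≡ 3366 (mod 4095).
Verify against each original: 3366 mod 13 = 12, 3366 mod 5 = 1, 3366 mod 9 = 0, 3366 mod 7 = 6.

x ≡ 3366 (mod 4095).


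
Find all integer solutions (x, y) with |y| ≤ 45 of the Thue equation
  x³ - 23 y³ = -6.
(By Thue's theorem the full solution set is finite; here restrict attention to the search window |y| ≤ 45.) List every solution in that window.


The equation is x³ - 23y³ = -6. For fixed y, x³ = 23·y³ − 6, so a solution requires the RHS to be a perfect cube.
Strategy: iterate y from -45 to 45, compute RHS = 23·y³ − 6, and check whether it is a (positive or negative) perfect cube.
Check small values of y:
  y = 0: RHS = -6 is not a perfect cube.
  y = 1: RHS = 17 is not a perfect cube.
  y = -1: RHS = -29 is not a perfect cube.
  y = 2: RHS = 178 is not a perfect cube.
  y = -2: RHS = -190 is not a perfect cube.
  y = 3: RHS = 615 is not a perfect cube.
  y = -3: RHS = -627 is not a perfect cube.
Continuing the search up to |y| = 45 finds no solutions either.
No (x, y) in the scanned range satisfies the equation.

No integer solutions with |y| ≤ 45.


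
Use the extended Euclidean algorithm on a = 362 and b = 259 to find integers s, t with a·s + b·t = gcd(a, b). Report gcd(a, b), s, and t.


Euclidean algorithm on (362, 259) — divide until remainder is 0:
  362 = 1 · 259 + 103
  259 = 2 · 103 + 53
  103 = 1 · 53 + 50
  53 = 1 · 50 + 3
  50 = 16 · 3 + 2
  3 = 1 · 2 + 1
  2 = 2 · 1 + 0
gcd(362, 259) = 1.
Track Bezout coefficients alongside the remainders: start with r₀ = 362 = a·1 + b·0 (s = 1, t = 0) and r₁ = 259 = a·0 + b·1 (s = 0, t = 1); each new remainder r_{k+1} = r_{k-1} − q_k·r_k inherits s_{k+1} = s_{k-1} − q_k·s_k, t_{k+1} = t_{k-1} − q_k·t_k, so r_k = a·s_k + b·t_k at every step:
  q = 1: r = 103, s = 1 − 1·0 = 1, t = 0 − 1·1 = -1  (check: 362·1 + 259·(-1) = 103)
  q = 2: r = 53, s = 0 − 2·1 = -2, t = 1 − 2·(-1) = 3  (check: 362·(-2) + 259·3 = 53)
  q = 1: r = 50, s = 1 − 1·(-2) = 3, t = -1 − 1·3 = -4  (check: 362·3 + 259·(-4) = 50)
  q = 1: r = 3, s = -2 − 1·3 = -5, t = 3 − 1·(-4) = 7  (check: 362·(-5) + 259·7 = 3)
  q = 16: r = 2, s = 3 − 16·(-5) = 83, t = -4 − 16·7 = -116  (check: 362·83 + 259·(-116) = 2)
  q = 1: r = 1, s = -5 − 1·83 = -88, t = 7 − 1·(-116) = 123  (check: 362·(-88) + 259·123 = 1)
The row with r = 1 (the gcd) gives the Bezout coefficients s = -88, t = 123.
Result: 362 · (-88) + 259 · (123) = 1.

gcd(362, 259) = 1; s = -88, t = 123 (check: 362·(-88) + 259·123 = 1).


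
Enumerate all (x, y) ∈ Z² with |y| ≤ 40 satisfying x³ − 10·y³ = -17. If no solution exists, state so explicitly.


The equation is x³ - 10y³ = -17. For fixed y, x³ = 10·y³ − 17, so a solution requires the RHS to be a perfect cube.
Strategy: iterate y from -40 to 40, compute RHS = 10·y³ − 17, and check whether it is a (positive or negative) perfect cube.
Check small values of y:
  y = 0: RHS = -17 is not a perfect cube.
  y = 1: RHS = -7 is not a perfect cube.
  y = -1: RHS = -27 = (-3)³ ⇒ x = -3 works.
  y = 2: RHS = 63 is not a perfect cube.
  y = -2: RHS = -97 is not a perfect cube.
  y = 3: RHS = 253 is not a perfect cube.
  y = -3: RHS = -287 is not a perfect cube.
Continuing the search up to |y| = 40 finds no further solutions beyond those listed.
Collected solutions: (-3, -1).

Solutions (with |y| ≤ 40): (-3, -1).


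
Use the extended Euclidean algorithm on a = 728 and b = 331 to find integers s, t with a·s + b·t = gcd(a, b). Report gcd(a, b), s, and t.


Euclidean algorithm on (728, 331) — divide until remainder is 0:
  728 = 2 · 331 + 66
  331 = 5 · 66 + 1
  66 = 66 · 1 + 0
gcd(728, 331) = 1.
Track Bezout coefficients alongside the remainders: start with r₀ = 728 = a·1 + b·0 (s = 1, t = 0) and r₁ = 331 = a·0 + b·1 (s = 0, t = 1); each new remainder r_{k+1} = r_{k-1} − q_k·r_k inherits s_{k+1} = s_{k-1} − q_k·s_k, t_{k+1} = t_{k-1} − q_k·t_k, so r_k = a·s_k + b·t_k at every step:
  q = 2: r = 66, s = 1 − 2·0 = 1, t = 0 − 2·1 = -2  (check: 728·1 + 331·(-2) = 66)
  q = 5: r = 1, s = 0 − 5·1 = -5, t = 1 − 5·(-2) = 11  (check: 728·(-5) + 331·11 = 1)
The row with r = 1 (the gcd) gives the Bezout coefficients s = -5, t = 11.
Result: 728 · (-5) + 331 · (11) = 1.

gcd(728, 331) = 1; s = -5, t = 11 (check: 728·(-5) + 331·11 = 1).


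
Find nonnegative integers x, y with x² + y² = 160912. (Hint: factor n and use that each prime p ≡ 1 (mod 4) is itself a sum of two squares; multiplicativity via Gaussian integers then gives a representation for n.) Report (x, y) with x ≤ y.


Step 1: Factor n = 160912 = 2^4 · 89 · 113.
Step 2: Check the mod-4 condition on each prime factor: 2 = 2 (special); 89 ≡ 1 (mod 4), exponent 1; 113 ≡ 1 (mod 4), exponent 1.
All primes ≡ 3 (mod 4) appear to even exponent (or don't appear), so by the two-squares theorem n IS expressible as a sum of two squares.
Step 3: Build a representation. Group n = k² · m with k = 4 and m = 89 · 113 = 10057 (a product of primes ≡ 1 (mod 4)); a representation of m scales to one of n via (k·x)² + (k·y)² = k²(x² + y²). Each prime p ≡ 1 (mod 4) is itself a sum of two squares; find a² by testing p − a² for a perfect square:
  89: 89 − 1² = 88, 89 − 2² = 85, 89 − 3² = 80, 89 − 4² = 73, 89 − 5² = 64 = 8² ⇒ 89 = 5² + 8².
  113: 113 − 1² = 112, 113 − 2² = 109, 113 − 3² = 104, 113 − 4² = 97, 113 − 5² = 88, 113 − 6² = 77, 113 − 7² = 64 = 8² ⇒ 113 = 7² + 8².
  Combine using the Brahmagupta–Fibonacci identity (a² + b²)(c² + d²) = (ac − bd)² + (ad + bc)² = (ac + bd)² + (ad − bc)²:
  89 · 113 = 10057: from (5² + 8²)(7² + 8²), take (5·7 − 8·8, 5·8 + 8·7) = (35 − 64, 40 + 56) = (-29, 96); dropping signs (only squares matter) gives (29, 96); check 29² + 96² = 841 + 9216 = 10057 ✓.
  Scale by k = 4: (4·29, 4·96) = (116, 384).
Step 4: Order so x ≤ y and verify: 116² + 384² = 13456 + 147456 = 160912 = n. ✓

n = 160912 = 116² + 384² (one valid representation with x ≤ y).


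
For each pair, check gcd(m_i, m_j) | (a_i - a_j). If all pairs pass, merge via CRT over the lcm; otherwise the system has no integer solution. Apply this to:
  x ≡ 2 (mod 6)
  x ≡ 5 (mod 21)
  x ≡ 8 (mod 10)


Moduli 6, 21, 10 are not pairwise coprime, so CRT works modulo lcm(m_i) when all pairwise compatibility conditions hold.
Pairwise compatibility: gcd(m_i, m_j) must divide a_i - a_j for every pair.
Merge one congruence at a time:
  Start: x ≡ 2 (mod 6).
  Combine with x ≡ 5 (mod 21): gcd(6, 21) = 3; 5 - 2 = 3, which IS divisible by 3, so compatible.
    Write x = 2 + 6·t and substitute into x ≡ 5 (mod 21): 6·t ≡ 5 − 2 = 3 (mod 21).
    Divide the congruence (and modulus) by g = 3: 2·t ≡ 1 (mod 7).
    The inverse of 2 mod 7 is 4 (since 2·4 = 8 = 1·7 + 1), so t ≡ 4·1 = 4 ≡ 4 (mod 7).
    Then x = 2 + 6·4 = 26, valid modulo lcm(6, 21) = 42: x ≡ 26 (mod 42).
  Combine with x ≡ 8 (mod 10): gcd(42, 10) = 2; 8 - 26 = -18, which IS divisible by 2, so compatible.
    Write x = 26 + 42·t and substitute into x ≡ 8 (mod 10): 42·t ≡ 8 − 26 = -18 (mod 10).
    Divide the congruence (and modulus) by g = 2: 21·t ≡ -9 (mod 5).
    Reduce coefficients mod 5: 1·t ≡ 1 (mod 5).
    So t ≡ 1 (mod 5).
    Then x = 26 + 42·1 = 68, valid modulo lcm(42, 10) = 210: x ≡ 68 (mod 210).
Verify: 68 mod 6 = 2, 68 mod 21 = 5, 68 mod 10 = 8.

x ≡ 68 (mod 210).


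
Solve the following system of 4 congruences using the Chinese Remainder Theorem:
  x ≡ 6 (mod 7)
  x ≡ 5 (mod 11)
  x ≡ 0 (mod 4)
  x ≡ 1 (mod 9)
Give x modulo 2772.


Product of moduli M = 7 · 11 · 4 · 9 = 2772.
Merge one congruence at a time:
  Start: x ≡ 6 (mod 7).
  Combine with x ≡ 5 (mod 11); new modulus lcm = 77.
    Write x = 6 + 7·t and substitute into x ≡ 5 (mod 11): 7·t ≡ 5 − 6 = -1 (mod 11).
    Reduce coefficients mod 11: 7·t ≡ 10 (mod 11).
    The inverse of 7 mod 11 is 8 (since 7·8 = 56 = 5·11 + 1), so t ≡ 8·10 = 80 ≡ 3 (mod 11).
    Then x = 6 + 7·3 = 27, valid modulo lcm(7, 11) = 77: x ≡ 27 (mod 77).
  Combine with x ≡ 0 (mod 4); new modulus lcm = 308.
    Write x = 27 + 77·t and substitute into x ≡ 0 (mod 4): 77·t ≡ 0 − 27 = -27 (mod 4).
    Reduce coefficients mod 4: 1·t ≡ 1 (mod 4).
    So t ≡ 1 (mod 4).
    Then x = 27 + 77·1 = 104, valid modulo lcm(77, 4) = 308: x ≡ 104 (mod 308).
  Combine with x ≡ 1 (mod 9); new modulus lcm = 2772.
    Write x = 104 + 308·t and substitute into x ≡ 1 (mod 9): 308·t ≡ 1 − 104 = -103 (mod 9).
    Reduce coefficients mod 9: 2·t ≡ 5 (mod 9).
    The inverse of 2 mod 9 is 5 (since 2·5 = 10 = 1·9 + 1), so t ≡ 5·5 = 25 ≡ 7 (mod 9).
    Then x = 104 + 308·7 = 2260, valid modulo lcm(308, 9) = 2772: x ≡ 2260 (mod 2772).
Verify against each original: 2260 mod 7 = 6, 2260 mod 11 = 5, 2260 mod 4 = 0, 2260 mod 9 = 1.

x ≡ 2260 (mod 2772).


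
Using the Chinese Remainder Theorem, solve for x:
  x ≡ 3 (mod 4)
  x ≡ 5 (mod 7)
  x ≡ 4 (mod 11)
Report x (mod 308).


Moduli 4, 7, 11 are pairwise coprime; by CRT there is a unique solution modulo M = 4 · 7 · 11 = 308.
Solve pairwise, accumulating the modulus:
  Start with x ≡ 3 (mod 4).
  Combine with x ≡ 5 (mod 7): since gcd(4, 7) = 1, we get a unique residue mod 28.
    Write x = 3 + 4·t and substitute into x ≡ 5 (mod 7): 4·t ≡ 5 − 3 = 2 (mod 7).
    The inverse of 4 mod 7 is 2 (since 4·2 = 8 = 1·7 + 1), so t ≡ 2·2 = 4 ≡ 4 (mod 7).
    Then x = 3 + 4·4 = 19, valid modulo lcm(4, 7) = 28: x ≡ 19 (mod 28).
  Combine with x ≡ 4 (mod 11): since gcd(28, 11) = 1, we get a unique residue mod 308.
    Write x = 19 + 28·t and substitute into x ≡ 4 (mod 11): 28·t ≡ 4 − 19 = -15 (mod 11).
    Reduce coefficients mod 11: 6·t ≡ 7 (mod 11).
    The inverse of 6 mod 11 is 2 (since 6·2 = 12 = 1·11 + 1), so t ≡ 2·7 = 14 ≡ 3 (mod 11).
    Then x = 19 + 28·3 = 103, valid modulo lcm(28, 11) = 308: x ≡ 103 (mod 308).
Verify: 103 mod 4 = 3 ✓, 103 mod 7 = 5 ✓, 103 mod 11 = 4 ✓.

x ≡ 103 (mod 308).


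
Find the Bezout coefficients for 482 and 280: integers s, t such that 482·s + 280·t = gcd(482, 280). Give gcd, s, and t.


Euclidean algorithm on (482, 280) — divide until remainder is 0:
  482 = 1 · 280 + 202
  280 = 1 · 202 + 78
  202 = 2 · 78 + 46
  78 = 1 · 46 + 32
  46 = 1 · 32 + 14
  32 = 2 · 14 + 4
  14 = 3 · 4 + 2
  4 = 2 · 2 + 0
gcd(482, 280) = 2.
Track Bezout coefficients alongside the remainders: start with r₀ = 482 = a·1 + b·0 (s = 1, t = 0) and r₁ = 280 = a·0 + b·1 (s = 0, t = 1); each new remainder r_{k+1} = r_{k-1} − q_k·r_k inherits s_{k+1} = s_{k-1} − q_k·s_k, t_{k+1} = t_{k-1} − q_k·t_k, so r_k = a·s_k + b·t_k at every step:
  q = 1: r = 202, s = 1 − 1·0 = 1, t = 0 − 1·1 = -1  (check: 482·1 + 280·(-1) = 202)
  q = 1: r = 78, s = 0 − 1·1 = -1, t = 1 − 1·(-1) = 2  (check: 482·(-1) + 280·2 = 78)
  q = 2: r = 46, s = 1 − 2·(-1) = 3, t = -1 − 2·2 = -5  (check: 482·3 + 280·(-5) = 46)
  q = 1: r = 32, s = -1 − 1·3 = -4, t = 2 − 1·(-5) = 7  (check: 482·(-4) + 280·7 = 32)
  q = 1: r = 14, s = 3 − 1·(-4) = 7, t = -5 − 1·7 = -12  (check: 482·7 + 280·(-12) = 14)
  q = 2: r = 4, s = -4 − 2·7 = -18, t = 7 − 2·(-12) = 31  (check: 482·(-18) + 280·31 = 4)
  q = 3: r = 2, s = 7 − 3·(-18) = 61, t = -12 − 3·31 = -105  (check: 482·61 + 280·(-105) = 2)
The row with r = 2 (the gcd) gives the Bezout coefficients s = 61, t = -105.
Result: 482 · (61) + 280 · (-105) = 2.

gcd(482, 280) = 2; s = 61, t = -105 (check: 482·61 + 280·(-105) = 2).


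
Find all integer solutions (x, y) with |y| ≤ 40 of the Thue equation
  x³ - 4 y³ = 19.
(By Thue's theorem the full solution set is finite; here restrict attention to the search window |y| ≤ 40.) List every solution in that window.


The equation is x³ - 4y³ = 19. For fixed y, x³ = 4·y³ + 19, so a solution requires the RHS to be a perfect cube.
Strategy: iterate y from -40 to 40, compute RHS = 4·y³ + 19, and check whether it is a (positive or negative) perfect cube.
Check small values of y:
  y = 0: RHS = 19 is not a perfect cube.
  y = 1: RHS = 23 is not a perfect cube.
  y = -1: RHS = 15 is not a perfect cube.
  y = 2: RHS = 51 is not a perfect cube.
  y = -2: RHS = -13 is not a perfect cube.
  y = 3: RHS = 127 is not a perfect cube.
  y = -3: RHS = -89 is not a perfect cube.
Continuing the search up to |y| = 40 finds no solutions either.
No (x, y) in the scanned range satisfies the equation.

No integer solutions with |y| ≤ 40.


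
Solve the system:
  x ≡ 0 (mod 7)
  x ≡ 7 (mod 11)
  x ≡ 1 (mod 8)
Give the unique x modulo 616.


Moduli 7, 11, 8 are pairwise coprime; by CRT there is a unique solution modulo M = 7 · 11 · 8 = 616.
Solve pairwise, accumulating the modulus:
  Start with x ≡ 0 (mod 7).
  Combine with x ≡ 7 (mod 11): since gcd(7, 11) = 1, we get a unique residue mod 77.
    Write x = 0 + 7·t and substitute into x ≡ 7 (mod 11): 7·t ≡ 7 − 0 = 7 (mod 11).
    The inverse of 7 mod 11 is 8 (since 7·8 = 56 = 5·11 + 1), so t ≡ 8·7 = 56 ≡ 1 (mod 11).
    Then x = 0 + 7·1 = 7, valid modulo lcm(7, 11) = 77: x ≡ 7 (mod 77).
  Combine with x ≡ 1 (mod 8): since gcd(77, 8) = 1, we get a unique residue mod 616.
    Write x = 7 + 77·t and substitute into x ≡ 1 (mod 8): 77·t ≡ 1 − 7 = -6 (mod 8).
    Reduce coefficients mod 8: 5·t ≡ 2 (mod 8).
    The inverse of 5 mod 8 is 5 (since 5·5 = 25 = 3·8 + 1), so t ≡ 5·2 = 10 ≡ 2 (mod 8).
    Then x = 7 + 77·2 = 161, valid modulo lcm(77, 8) = 616: x ≡ 161 (mod 616).
Verify: 161 mod 7 = 0 ✓, 161 mod 11 = 7 ✓, 161 mod 8 = 1 ✓.

x ≡ 161 (mod 616).


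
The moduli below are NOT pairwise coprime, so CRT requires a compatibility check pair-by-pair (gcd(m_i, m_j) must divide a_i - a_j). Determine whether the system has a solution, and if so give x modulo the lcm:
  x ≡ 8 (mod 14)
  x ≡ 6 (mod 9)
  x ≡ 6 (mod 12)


Moduli 14, 9, 12 are not pairwise coprime, so CRT works modulo lcm(m_i) when all pairwise compatibility conditions hold.
Pairwise compatibility: gcd(m_i, m_j) must divide a_i - a_j for every pair.
Merge one congruence at a time:
  Start: x ≡ 8 (mod 14).
  Combine with x ≡ 6 (mod 9): gcd(14, 9) = 1; 6 - 8 = -2, which IS divisible by 1, so compatible.
    Write x = 8 + 14·t and substitute into x ≡ 6 (mod 9): 14·t ≡ 6 − 8 = -2 (mod 9).
    Reduce coefficients mod 9: 5·t ≡ 7 (mod 9).
    The inverse of 5 mod 9 is 2 (since 5·2 = 10 = 1·9 + 1), so t ≡ 2·7 = 14 ≡ 5 (mod 9).
    Then x = 8 + 14·5 = 78, valid modulo lcm(14, 9) = 126: x ≡ 78 (mod 126).
  Combine with x ≡ 6 (mod 12): gcd(126, 12) = 6; 6 - 78 = -72, which IS divisible by 6, so compatible.
    Write x = 78 + 126·t and substitute into x ≡ 6 (mod 12): 126·t ≡ 6 − 78 = -72 (mod 12).
    Divide the congruence (and modulus) by g = 6: 21·t ≡ -12 (mod 2).
    Reduce coefficients mod 2: 1·t ≡ 0 (mod 2).
    So t ≡ 0 (mod 2).
    Then x = 78 + 126·0 = 78, valid modulo lcm(126, 12) = 252: x ≡ 78 (mod 252).
Verify: 78 mod 14 = 8, 78 mod 9 = 6, 78 mod 12 = 6.

x ≡ 78 (mod 252).


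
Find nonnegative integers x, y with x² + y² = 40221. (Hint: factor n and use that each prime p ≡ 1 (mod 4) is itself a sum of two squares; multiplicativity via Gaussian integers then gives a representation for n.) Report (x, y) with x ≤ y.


Step 1: Factor n = 40221 = 3^2 · 41 · 109.
Step 2: Check the mod-4 condition on each prime factor: 3 ≡ 3 (mod 4), exponent 2 (must be even); 41 ≡ 1 (mod 4), exponent 1; 109 ≡ 1 (mod 4), exponent 1.
All primes ≡ 3 (mod 4) appear to even exponent (or don't appear), so by the two-squares theorem n IS expressible as a sum of two squares.
Step 3: Build a representation. Group n = k² · m with k = 3 and m = 41 · 109 = 4469 (a product of primes ≡ 1 (mod 4)); a representation of m scales to one of n via (k·x)² + (k·y)² = k²(x² + y²). Each prime p ≡ 1 (mod 4) is itself a sum of two squares; find a² by testing p − a² for a perfect square:
  41: 41 − 1² = 40, 41 − 2² = 37, 41 − 3² = 32, 41 − 4² = 25 = 5² ⇒ 41 = 4² + 5².
  109: 109 − 1² = 108, 109 − 2² = 105, 109 − 3² = 100 = 10² ⇒ 109 = 3² + 10².
  Combine using the Brahmagupta–Fibonacci identity (a² + b²)(c² + d²) = (ac − bd)² + (ad + bc)² = (ac + bd)² + (ad − bc)²:
  41 · 109 = 4469: from (4² + 5²)(3² + 10²), take (4·3 − 5·10, 4·10 + 5·3) = (12 − 50, 40 + 15) = (-38, 55); dropping signs (only squares matter) gives (38, 55); check 38² + 55² = 1444 + 3025 = 4469 ✓.
  Scale by k = 3: (3·38, 3·55) = (114, 165).
Step 4: Order so x ≤ y and verify: 114² + 165² = 12996 + 27225 = 40221 = n. ✓

n = 40221 = 114² + 165² (one valid representation with x ≤ y).


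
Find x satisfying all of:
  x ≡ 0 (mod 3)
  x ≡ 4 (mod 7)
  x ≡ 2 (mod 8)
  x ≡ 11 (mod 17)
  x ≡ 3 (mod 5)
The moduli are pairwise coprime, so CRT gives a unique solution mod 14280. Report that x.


Product of moduli M = 3 · 7 · 8 · 17 · 5 = 14280.
Merge one congruence at a time:
  Start: x ≡ 0 (mod 3).
  Combine with x ≡ 4 (mod 7); new modulus lcm = 21.
    Write x = 0 + 3·t and substitute into x ≡ 4 (mod 7): 3·t ≡ 4 − 0 = 4 (mod 7).
    The inverse of 3 mod 7 is 5 (since 3·5 = 15 = 2·7 + 1), so t ≡ 5·4 = 20 ≡ 6 (mod 7).
    Then x = 0 + 3·6 = 18, valid modulo lcm(3, 7) = 21: x ≡ 18 (mod 21).
  Combine with x ≡ 2 (mod 8); new modulus lcm = 168.
    Write x = 18 + 21·t and substitute into x ≡ 2 (mod 8): 21·t ≡ 2 − 18 = -16 (mod 8).
    Reduce coefficients mod 8: 5·t ≡ 0 (mod 8).
    The inverse of 5 mod 8 is 5 (since 5·5 = 25 = 3·8 + 1), so t ≡ 5·0 = 0 ≡ 0 (mod 8).
    Then x = 18 + 21·0 = 18, valid modulo lcm(21, 8) = 168: x ≡ 18 (mod 168).
  Combine with x ≡ 11 (mod 17); new modulus lcm = 2856.
    Write x = 18 + 168·t and substitute into x ≡ 11 (mod 17): 168·t ≡ 11 − 18 = -7 (mod 17).
    Reduce coefficients mod 17: 15·t ≡ 10 (mod 17).
    The inverse of 15 mod 17 is 8 (since 15·8 = 120 = 7·17 + 1), so t ≡ 8·10 = 80 ≡ 12 (mod 17).
    Then x = 18 + 168·12 = 2034, valid modulo lcm(168, 17) = 2856: x ≡ 2034 (mod 2856).
  Combine with x ≡ 3 (mod 5); new modulus lcm = 14280.
    Write x = 2034 + 2856·t and substitute into x ≡ 3 (mod 5): 2856·t ≡ 3 − 2034 = -2031 (mod 5).
    Reduce coefficients mod 5: 1·t ≡ 4 (mod 5).
    So t ≡ 4 (mod 5).
    Then x = 2034 + 2856·4 = 13458, valid modulo lcm(2856, 5) = 14280: x ≡ 13458 (mod 14280).
Verify against each original: 13458 mod 3 = 0, 13458 mod 7 = 4, 13458 mod 8 = 2, 13458 mod 17 = 11, 13458 mod 5 = 3.

x ≡ 13458 (mod 14280).


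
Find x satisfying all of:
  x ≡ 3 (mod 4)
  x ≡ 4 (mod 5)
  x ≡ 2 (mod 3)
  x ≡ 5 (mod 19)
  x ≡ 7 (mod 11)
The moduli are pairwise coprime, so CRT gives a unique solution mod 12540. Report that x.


Product of moduli M = 4 · 5 · 3 · 19 · 11 = 12540.
Merge one congruence at a time:
  Start: x ≡ 3 (mod 4).
  Combine with x ≡ 4 (mod 5); new modulus lcm = 20.
    Write x = 3 + 4·t and substitute into x ≡ 4 (mod 5): 4·t ≡ 4 − 3 = 1 (mod 5).
    The inverse of 4 mod 5 is 4 (since 4·4 = 16 = 3·5 + 1), so t ≡ 4·1 = 4 ≡ 4 (mod 5).
    Then x = 3 + 4·4 = 19, valid modulo lcm(4, 5) = 20: x ≡ 19 (mod 20).
  Combine with x ≡ 2 (mod 3); new modulus lcm = 60.
    Write x = 19 + 20·t and substitute into x ≡ 2 (mod 3): 20·t ≡ 2 − 19 = -17 (mod 3).
    Reduce coefficients mod 3: 2·t ≡ 1 (mod 3).
    The inverse of 2 mod 3 is 2 (since 2·2 = 4 = 1·3 + 1), so t ≡ 2·1 = 2 ≡ 2 (mod 3).
    Then x = 19 + 20·2 = 59, valid modulo lcm(20, 3) = 60: x ≡ 59 (mod 60).
  Combine with x ≡ 5 (mod 19); new modulus lcm = 1140.
    Write x = 59 + 60·t and substitute into x ≡ 5 (mod 19): 60·t ≡ 5 − 59 = -54 (mod 19).
    Reduce coefficients mod 19: 3·t ≡ 3 (mod 19).
    The inverse of 3 mod 19 is 13 (since 3·13 = 39 = 2·19 + 1), so t ≡ 13·3 = 39 ≡ 1 (mod 19).
    Then x = 59 + 60·1 = 119, valid modulo lcm(60, 19) = 1140: x ≡ 119 (mod 1140).
  Combine with x ≡ 7 (mod 11); new modulus lcm = 12540.
    Write x = 119 + 1140·t and substitute into x ≡ 7 (mod 11): 1140·t ≡ 7 − 119 = -112 (mod 11).
    Reduce coefficients mod 11: 7·t ≡ 9 (mod 11).
    The inverse of 7 mod 11 is 8 (since 7·8 = 56 = 5·11 + 1), so t ≡ 8·9 = 72 ≡ 6 (mod 11).
    Then x = 119 + 1140·6 = 6959, valid modulo lcm(1140, 11) = 12540: x ≡ 6959 (mod 12540).
Verify against each original: 6959 mod 4 = 3, 6959 mod 5 = 4, 6959 mod 3 = 2, 6959 mod 19 = 5, 6959 mod 11 = 7.

x ≡ 6959 (mod 12540).


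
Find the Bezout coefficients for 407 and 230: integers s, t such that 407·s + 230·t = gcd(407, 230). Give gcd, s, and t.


Euclidean algorithm on (407, 230) — divide until remainder is 0:
  407 = 1 · 230 + 177
  230 = 1 · 177 + 53
  177 = 3 · 53 + 18
  53 = 2 · 18 + 17
  18 = 1 · 17 + 1
  17 = 17 · 1 + 0
gcd(407, 230) = 1.
Track Bezout coefficients alongside the remainders: start with r₀ = 407 = a·1 + b·0 (s = 1, t = 0) and r₁ = 230 = a·0 + b·1 (s = 0, t = 1); each new remainder r_{k+1} = r_{k-1} − q_k·r_k inherits s_{k+1} = s_{k-1} − q_k·s_k, t_{k+1} = t_{k-1} − q_k·t_k, so r_k = a·s_k + b·t_k at every step:
  q = 1: r = 177, s = 1 − 1·0 = 1, t = 0 − 1·1 = -1  (check: 407·1 + 230·(-1) = 177)
  q = 1: r = 53, s = 0 − 1·1 = -1, t = 1 − 1·(-1) = 2  (check: 407·(-1) + 230·2 = 53)
  q = 3: r = 18, s = 1 − 3·(-1) = 4, t = -1 − 3·2 = -7  (check: 407·4 + 230·(-7) = 18)
  q = 2: r = 17, s = -1 − 2·4 = -9, t = 2 − 2·(-7) = 16  (check: 407·(-9) + 230·16 = 17)
  q = 1: r = 1, s = 4 − 1·(-9) = 13, t = -7 − 1·16 = -23  (check: 407·13 + 230·(-23) = 1)
The row with r = 1 (the gcd) gives the Bezout coefficients s = 13, t = -23.
Result: 407 · (13) + 230 · (-23) = 1.

gcd(407, 230) = 1; s = 13, t = -23 (check: 407·13 + 230·(-23) = 1).


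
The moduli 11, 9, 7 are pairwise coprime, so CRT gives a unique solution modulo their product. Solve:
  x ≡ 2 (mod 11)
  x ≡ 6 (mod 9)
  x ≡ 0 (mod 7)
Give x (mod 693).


Moduli 11, 9, 7 are pairwise coprime; by CRT there is a unique solution modulo M = 11 · 9 · 7 = 693.
Solve pairwise, accumulating the modulus:
  Start with x ≡ 2 (mod 11).
  Combine with x ≡ 6 (mod 9): since gcd(11, 9) = 1, we get a unique residue mod 99.
    Write x = 2 + 11·t and substitute into x ≡ 6 (mod 9): 11·t ≡ 6 − 2 = 4 (mod 9).
    Reduce coefficients mod 9: 2·t ≡ 4 (mod 9).
    The inverse of 2 mod 9 is 5 (since 2·5 = 10 = 1·9 + 1), so t ≡ 5·4 = 20 ≡ 2 (mod 9).
    Then x = 2 + 11·2 = 24, valid modulo lcm(11, 9) = 99: x ≡ 24 (mod 99).
  Combine with x ≡ 0 (mod 7): since gcd(99, 7) = 1, we get a unique residue mod 693.
    Write x = 24 + 99·t and substitute into x ≡ 0 (mod 7): 99·t ≡ 0 − 24 = -24 (mod 7).
    Reduce coefficients mod 7: 1·t ≡ 4 (mod 7).
    So t ≡ 4 (mod 7).
    Then x = 24 + 99·4 = 420, valid modulo lcm(99, 7) = 693: x ≡ 420 (mod 693).
Verify: 420 mod 11 = 2 ✓, 420 mod 9 = 6 ✓, 420 mod 7 = 0 ✓.

x ≡ 420 (mod 693).


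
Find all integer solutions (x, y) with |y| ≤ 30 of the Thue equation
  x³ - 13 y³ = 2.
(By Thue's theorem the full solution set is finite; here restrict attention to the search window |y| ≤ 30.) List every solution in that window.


The equation is x³ - 13y³ = 2. For fixed y, x³ = 13·y³ + 2, so a solution requires the RHS to be a perfect cube.
Strategy: iterate y from -30 to 30, compute RHS = 13·y³ + 2, and check whether it is a (positive or negative) perfect cube.
Check small values of y:
  y = 0: RHS = 2 is not a perfect cube.
  y = 1: RHS = 15 is not a perfect cube.
  y = -1: RHS = -11 is not a perfect cube.
  y = 2: RHS = 106 is not a perfect cube.
  y = -2: RHS = -102 is not a perfect cube.
  y = 3: RHS = 353 is not a perfect cube.
  y = -3: RHS = -349 is not a perfect cube.
Continuing the search up to |y| = 30 finds no solutions either.
No (x, y) in the scanned range satisfies the equation.

No integer solutions with |y| ≤ 30.


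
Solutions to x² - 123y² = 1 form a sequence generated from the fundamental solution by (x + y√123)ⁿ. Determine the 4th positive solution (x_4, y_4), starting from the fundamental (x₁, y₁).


Step 1: Find the fundamental solution (x₁, y₁) of x² - 123y² = 1.
  Expand √123 as a continued fraction. a₀ = ⌊√123⌋ = 11; iterate m_{k+1} = d_k·a_k − m_k, d_{k+1} = (123 − m_{k+1}²)/d_k, a_{k+1} = ⌊(a₀ + m_{k+1})/d_{k+1}⌋ (starting m₀ = 0, d₀ = 1), with convergents p_k = a_k·p_{k-1} + p_{k-2}, q_k = a_k·q_{k-1} + q_{k-2} (p₋₁ = 1, q₋₁ = 0):
  k = 0: a₀ = 11; p₀/q₀ = 11/1; p₀² − 123·q₀² = 121 − 123 = -2.
  k = 1: m = 11, d = 2, a = ⌊(11 + 11)/2⌋ = 11; p/q = (11·11 + 1)/(11·1 + 0) = 122/11; p² − 123·q² = 14884 − 14883 = 1.
  The first convergent with p² − 123·q² = 1 gives the fundamental solution (x₁, y₁) = (122, 11).
Step 2: Apply the recurrence (x_{n+1}, y_{n+1}) = (x₁x_n + 123y₁y_n, x₁y_n + y₁x_n) repeatedly.
  From (x_1, y_1) = (122, 11): x_2 = 122·122 + 123·11·11 = 29767; y_2 = 122·11 + 11·122 = 2684.
  From (x_2, y_2) = (29767, 2684): x_3 = 122·29767 + 123·11·2684 = 7263026; y_3 = 122·2684 + 11·29767 = 654885.
  From (x_3, y_3) = (7263026, 654885): x_4 = 122·7263026 + 123·11·654885 = 1772148577; y_4 = 122·654885 + 11·7263026 = 159789256.
Step 3: Verify x_4² - 123·y_4² = 3140510578963124929 - 3140510578963124928 = 1 (should be 1). ✓

(x_1, y_1) = (122, 11); (x_4, y_4) = (1772148577, 159789256).


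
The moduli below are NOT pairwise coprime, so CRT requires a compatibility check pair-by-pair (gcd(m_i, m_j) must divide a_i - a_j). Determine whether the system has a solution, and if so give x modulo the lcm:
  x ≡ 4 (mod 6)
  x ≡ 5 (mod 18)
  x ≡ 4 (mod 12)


Moduli 6, 18, 12 are not pairwise coprime, so CRT works modulo lcm(m_i) when all pairwise compatibility conditions hold.
Pairwise compatibility: gcd(m_i, m_j) must divide a_i - a_j for every pair.
Merge one congruence at a time:
  Start: x ≡ 4 (mod 6).
  Combine with x ≡ 5 (mod 18): gcd(6, 18) = 6, and 5 - 4 = 1 is NOT divisible by 6.
    ⇒ system is inconsistent (no integer solution).

No solution (the system is inconsistent).


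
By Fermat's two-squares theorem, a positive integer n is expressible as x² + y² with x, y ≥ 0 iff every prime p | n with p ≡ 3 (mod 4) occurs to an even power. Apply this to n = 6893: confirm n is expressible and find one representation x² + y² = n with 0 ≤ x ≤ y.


Step 1: Factor n = 6893 = 61 · 113.
Step 2: Check the mod-4 condition on each prime factor: 61 ≡ 1 (mod 4), exponent 1; 113 ≡ 1 (mod 4), exponent 1.
All primes ≡ 3 (mod 4) appear to even exponent (or don't appear), so by the two-squares theorem n IS expressible as a sum of two squares.
Step 3: Build a representation. Here n = 61 · 113 is a product of primes ≡ 1 (mod 4). Each prime p ≡ 1 (mod 4) is itself a sum of two squares; find a² by testing p − a² for a perfect square:
  61: 61 − 1² = 60, 61 − 2² = 57, 61 − 3² = 52, 61 − 4² = 45, 61 − 5² = 36 = 6² ⇒ 61 = 5² + 6².
  113: 113 − 1² = 112, 113 − 2² = 109, 113 − 3² = 104, 113 − 4² = 97, 113 − 5² = 88, 113 − 6² = 77, 113 − 7² = 64 = 8² ⇒ 113 = 7² + 8².
  Combine using the Brahmagupta–Fibonacci identity (a² + b²)(c² + d²) = (ac − bd)² + (ad + bc)² = (ac + bd)² + (ad − bc)²:
  61 · 113 = 6893: from (5² + 6²)(7² + 8²), take (5·7 − 6·8, 5·8 + 6·7) = (35 − 48, 40 + 42) = (-13, 82); dropping signs (only squares matter) gives (13, 82); check 13² + 82² = 169 + 6724 = 6893 ✓.
Step 4: Order so x ≤ y and verify: 13² + 82² = 169 + 6724 = 6893 = n. ✓

n = 6893 = 13² + 82² (one valid representation with x ≤ y).
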